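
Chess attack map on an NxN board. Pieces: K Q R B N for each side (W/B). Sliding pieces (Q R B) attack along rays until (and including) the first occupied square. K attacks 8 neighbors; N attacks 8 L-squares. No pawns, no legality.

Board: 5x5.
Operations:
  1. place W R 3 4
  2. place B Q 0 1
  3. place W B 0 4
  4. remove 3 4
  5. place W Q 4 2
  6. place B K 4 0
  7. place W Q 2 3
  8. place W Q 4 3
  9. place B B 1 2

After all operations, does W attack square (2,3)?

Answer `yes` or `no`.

Answer: yes

Derivation:
Op 1: place WR@(3,4)
Op 2: place BQ@(0,1)
Op 3: place WB@(0,4)
Op 4: remove (3,4)
Op 5: place WQ@(4,2)
Op 6: place BK@(4,0)
Op 7: place WQ@(2,3)
Op 8: place WQ@(4,3)
Op 9: place BB@(1,2)
Per-piece attacks for W:
  WB@(0,4): attacks (1,3) (2,2) (3,1) (4,0) [ray(1,-1) blocked at (4,0)]
  WQ@(2,3): attacks (2,4) (2,2) (2,1) (2,0) (3,3) (4,3) (1,3) (0,3) (3,4) (3,2) (4,1) (1,4) (1,2) [ray(1,0) blocked at (4,3); ray(-1,-1) blocked at (1,2)]
  WQ@(4,2): attacks (4,3) (4,1) (4,0) (3,2) (2,2) (1,2) (3,3) (2,4) (3,1) (2,0) [ray(0,1) blocked at (4,3); ray(0,-1) blocked at (4,0); ray(-1,0) blocked at (1,2)]
  WQ@(4,3): attacks (4,4) (4,2) (3,3) (2,3) (3,4) (3,2) (2,1) (1,0) [ray(0,-1) blocked at (4,2); ray(-1,0) blocked at (2,3)]
W attacks (2,3): yes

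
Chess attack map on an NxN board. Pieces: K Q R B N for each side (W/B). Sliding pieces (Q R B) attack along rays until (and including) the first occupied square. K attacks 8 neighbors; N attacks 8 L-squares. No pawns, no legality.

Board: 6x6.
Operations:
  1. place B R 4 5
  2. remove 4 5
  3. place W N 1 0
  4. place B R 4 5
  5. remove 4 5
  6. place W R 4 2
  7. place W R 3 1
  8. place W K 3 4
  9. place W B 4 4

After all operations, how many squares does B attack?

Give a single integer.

Op 1: place BR@(4,5)
Op 2: remove (4,5)
Op 3: place WN@(1,0)
Op 4: place BR@(4,5)
Op 5: remove (4,5)
Op 6: place WR@(4,2)
Op 7: place WR@(3,1)
Op 8: place WK@(3,4)
Op 9: place WB@(4,4)
Per-piece attacks for B:
Union (0 distinct): (none)

Answer: 0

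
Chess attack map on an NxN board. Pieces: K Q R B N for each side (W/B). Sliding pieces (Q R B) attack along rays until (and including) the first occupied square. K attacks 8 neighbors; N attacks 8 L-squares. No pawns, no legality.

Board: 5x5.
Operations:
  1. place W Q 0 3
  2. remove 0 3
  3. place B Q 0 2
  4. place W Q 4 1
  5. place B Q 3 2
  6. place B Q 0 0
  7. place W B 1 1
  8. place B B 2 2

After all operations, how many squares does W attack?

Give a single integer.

Answer: 13

Derivation:
Op 1: place WQ@(0,3)
Op 2: remove (0,3)
Op 3: place BQ@(0,2)
Op 4: place WQ@(4,1)
Op 5: place BQ@(3,2)
Op 6: place BQ@(0,0)
Op 7: place WB@(1,1)
Op 8: place BB@(2,2)
Per-piece attacks for W:
  WB@(1,1): attacks (2,2) (2,0) (0,2) (0,0) [ray(1,1) blocked at (2,2); ray(-1,1) blocked at (0,2); ray(-1,-1) blocked at (0,0)]
  WQ@(4,1): attacks (4,2) (4,3) (4,4) (4,0) (3,1) (2,1) (1,1) (3,2) (3,0) [ray(-1,0) blocked at (1,1); ray(-1,1) blocked at (3,2)]
Union (13 distinct): (0,0) (0,2) (1,1) (2,0) (2,1) (2,2) (3,0) (3,1) (3,2) (4,0) (4,2) (4,3) (4,4)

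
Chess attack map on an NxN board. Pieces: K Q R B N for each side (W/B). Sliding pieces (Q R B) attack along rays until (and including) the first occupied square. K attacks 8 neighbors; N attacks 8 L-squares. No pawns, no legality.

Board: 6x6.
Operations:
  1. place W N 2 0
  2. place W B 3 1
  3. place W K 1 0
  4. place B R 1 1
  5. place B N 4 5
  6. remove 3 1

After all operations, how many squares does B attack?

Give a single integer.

Answer: 13

Derivation:
Op 1: place WN@(2,0)
Op 2: place WB@(3,1)
Op 3: place WK@(1,0)
Op 4: place BR@(1,1)
Op 5: place BN@(4,5)
Op 6: remove (3,1)
Per-piece attacks for B:
  BR@(1,1): attacks (1,2) (1,3) (1,4) (1,5) (1,0) (2,1) (3,1) (4,1) (5,1) (0,1) [ray(0,-1) blocked at (1,0)]
  BN@(4,5): attacks (5,3) (3,3) (2,4)
Union (13 distinct): (0,1) (1,0) (1,2) (1,3) (1,4) (1,5) (2,1) (2,4) (3,1) (3,3) (4,1) (5,1) (5,3)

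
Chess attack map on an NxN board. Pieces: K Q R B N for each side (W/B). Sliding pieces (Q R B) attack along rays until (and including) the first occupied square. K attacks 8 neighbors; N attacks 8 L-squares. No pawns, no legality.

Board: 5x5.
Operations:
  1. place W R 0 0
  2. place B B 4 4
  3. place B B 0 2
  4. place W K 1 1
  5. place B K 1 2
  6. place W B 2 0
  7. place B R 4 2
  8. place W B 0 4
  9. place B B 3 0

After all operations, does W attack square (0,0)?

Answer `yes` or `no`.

Answer: yes

Derivation:
Op 1: place WR@(0,0)
Op 2: place BB@(4,4)
Op 3: place BB@(0,2)
Op 4: place WK@(1,1)
Op 5: place BK@(1,2)
Op 6: place WB@(2,0)
Op 7: place BR@(4,2)
Op 8: place WB@(0,4)
Op 9: place BB@(3,0)
Per-piece attacks for W:
  WR@(0,0): attacks (0,1) (0,2) (1,0) (2,0) [ray(0,1) blocked at (0,2); ray(1,0) blocked at (2,0)]
  WB@(0,4): attacks (1,3) (2,2) (3,1) (4,0)
  WK@(1,1): attacks (1,2) (1,0) (2,1) (0,1) (2,2) (2,0) (0,2) (0,0)
  WB@(2,0): attacks (3,1) (4,2) (1,1) [ray(1,1) blocked at (4,2); ray(-1,1) blocked at (1,1)]
W attacks (0,0): yes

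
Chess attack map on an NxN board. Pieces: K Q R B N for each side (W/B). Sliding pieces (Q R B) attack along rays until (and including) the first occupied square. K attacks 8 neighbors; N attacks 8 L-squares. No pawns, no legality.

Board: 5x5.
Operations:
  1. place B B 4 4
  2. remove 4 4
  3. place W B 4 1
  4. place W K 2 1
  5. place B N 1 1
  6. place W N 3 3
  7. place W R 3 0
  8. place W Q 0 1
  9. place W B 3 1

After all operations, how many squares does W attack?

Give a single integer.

Answer: 20

Derivation:
Op 1: place BB@(4,4)
Op 2: remove (4,4)
Op 3: place WB@(4,1)
Op 4: place WK@(2,1)
Op 5: place BN@(1,1)
Op 6: place WN@(3,3)
Op 7: place WR@(3,0)
Op 8: place WQ@(0,1)
Op 9: place WB@(3,1)
Per-piece attacks for W:
  WQ@(0,1): attacks (0,2) (0,3) (0,4) (0,0) (1,1) (1,2) (2,3) (3,4) (1,0) [ray(1,0) blocked at (1,1)]
  WK@(2,1): attacks (2,2) (2,0) (3,1) (1,1) (3,2) (3,0) (1,2) (1,0)
  WR@(3,0): attacks (3,1) (4,0) (2,0) (1,0) (0,0) [ray(0,1) blocked at (3,1)]
  WB@(3,1): attacks (4,2) (4,0) (2,2) (1,3) (0,4) (2,0)
  WN@(3,3): attacks (1,4) (4,1) (2,1) (1,2)
  WB@(4,1): attacks (3,2) (2,3) (1,4) (3,0) [ray(-1,-1) blocked at (3,0)]
Union (20 distinct): (0,0) (0,2) (0,3) (0,4) (1,0) (1,1) (1,2) (1,3) (1,4) (2,0) (2,1) (2,2) (2,3) (3,0) (3,1) (3,2) (3,4) (4,0) (4,1) (4,2)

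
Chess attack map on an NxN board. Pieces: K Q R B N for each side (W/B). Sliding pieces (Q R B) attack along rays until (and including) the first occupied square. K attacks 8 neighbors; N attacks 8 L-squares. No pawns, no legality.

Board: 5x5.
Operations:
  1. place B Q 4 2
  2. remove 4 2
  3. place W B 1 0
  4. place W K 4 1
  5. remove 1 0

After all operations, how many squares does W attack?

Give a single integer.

Op 1: place BQ@(4,2)
Op 2: remove (4,2)
Op 3: place WB@(1,0)
Op 4: place WK@(4,1)
Op 5: remove (1,0)
Per-piece attacks for W:
  WK@(4,1): attacks (4,2) (4,0) (3,1) (3,2) (3,0)
Union (5 distinct): (3,0) (3,1) (3,2) (4,0) (4,2)

Answer: 5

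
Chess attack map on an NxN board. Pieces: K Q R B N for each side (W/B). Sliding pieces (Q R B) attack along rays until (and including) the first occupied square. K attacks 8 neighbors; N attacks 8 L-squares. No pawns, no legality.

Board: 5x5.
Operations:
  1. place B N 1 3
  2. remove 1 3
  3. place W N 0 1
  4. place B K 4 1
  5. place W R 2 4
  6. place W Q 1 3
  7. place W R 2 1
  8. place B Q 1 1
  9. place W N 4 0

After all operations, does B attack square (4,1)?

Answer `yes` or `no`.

Op 1: place BN@(1,3)
Op 2: remove (1,3)
Op 3: place WN@(0,1)
Op 4: place BK@(4,1)
Op 5: place WR@(2,4)
Op 6: place WQ@(1,3)
Op 7: place WR@(2,1)
Op 8: place BQ@(1,1)
Op 9: place WN@(4,0)
Per-piece attacks for B:
  BQ@(1,1): attacks (1,2) (1,3) (1,0) (2,1) (0,1) (2,2) (3,3) (4,4) (2,0) (0,2) (0,0) [ray(0,1) blocked at (1,3); ray(1,0) blocked at (2,1); ray(-1,0) blocked at (0,1)]
  BK@(4,1): attacks (4,2) (4,0) (3,1) (3,2) (3,0)
B attacks (4,1): no

Answer: no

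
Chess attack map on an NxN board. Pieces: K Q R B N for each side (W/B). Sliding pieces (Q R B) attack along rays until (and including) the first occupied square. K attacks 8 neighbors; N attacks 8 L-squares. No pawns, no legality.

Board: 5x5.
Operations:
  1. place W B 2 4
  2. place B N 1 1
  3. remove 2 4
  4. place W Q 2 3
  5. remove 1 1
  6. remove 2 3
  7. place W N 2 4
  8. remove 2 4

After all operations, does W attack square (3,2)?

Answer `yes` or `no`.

Answer: no

Derivation:
Op 1: place WB@(2,4)
Op 2: place BN@(1,1)
Op 3: remove (2,4)
Op 4: place WQ@(2,3)
Op 5: remove (1,1)
Op 6: remove (2,3)
Op 7: place WN@(2,4)
Op 8: remove (2,4)
Per-piece attacks for W:
W attacks (3,2): no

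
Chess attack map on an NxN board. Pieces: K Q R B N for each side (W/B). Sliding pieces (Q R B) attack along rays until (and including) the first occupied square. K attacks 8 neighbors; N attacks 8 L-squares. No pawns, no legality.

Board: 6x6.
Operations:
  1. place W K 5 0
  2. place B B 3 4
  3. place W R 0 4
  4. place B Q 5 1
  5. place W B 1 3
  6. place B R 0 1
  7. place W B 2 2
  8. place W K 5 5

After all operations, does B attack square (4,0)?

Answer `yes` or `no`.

Answer: yes

Derivation:
Op 1: place WK@(5,0)
Op 2: place BB@(3,4)
Op 3: place WR@(0,4)
Op 4: place BQ@(5,1)
Op 5: place WB@(1,3)
Op 6: place BR@(0,1)
Op 7: place WB@(2,2)
Op 8: place WK@(5,5)
Per-piece attacks for B:
  BR@(0,1): attacks (0,2) (0,3) (0,4) (0,0) (1,1) (2,1) (3,1) (4,1) (5,1) [ray(0,1) blocked at (0,4); ray(1,0) blocked at (5,1)]
  BB@(3,4): attacks (4,5) (4,3) (5,2) (2,5) (2,3) (1,2) (0,1) [ray(-1,-1) blocked at (0,1)]
  BQ@(5,1): attacks (5,2) (5,3) (5,4) (5,5) (5,0) (4,1) (3,1) (2,1) (1,1) (0,1) (4,2) (3,3) (2,4) (1,5) (4,0) [ray(0,1) blocked at (5,5); ray(0,-1) blocked at (5,0); ray(-1,0) blocked at (0,1)]
B attacks (4,0): yes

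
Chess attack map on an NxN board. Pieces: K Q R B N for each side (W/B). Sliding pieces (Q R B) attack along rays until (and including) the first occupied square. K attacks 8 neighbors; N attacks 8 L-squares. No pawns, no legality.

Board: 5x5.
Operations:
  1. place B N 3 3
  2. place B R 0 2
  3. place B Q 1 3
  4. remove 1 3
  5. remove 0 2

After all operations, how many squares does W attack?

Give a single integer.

Op 1: place BN@(3,3)
Op 2: place BR@(0,2)
Op 3: place BQ@(1,3)
Op 4: remove (1,3)
Op 5: remove (0,2)
Per-piece attacks for W:
Union (0 distinct): (none)

Answer: 0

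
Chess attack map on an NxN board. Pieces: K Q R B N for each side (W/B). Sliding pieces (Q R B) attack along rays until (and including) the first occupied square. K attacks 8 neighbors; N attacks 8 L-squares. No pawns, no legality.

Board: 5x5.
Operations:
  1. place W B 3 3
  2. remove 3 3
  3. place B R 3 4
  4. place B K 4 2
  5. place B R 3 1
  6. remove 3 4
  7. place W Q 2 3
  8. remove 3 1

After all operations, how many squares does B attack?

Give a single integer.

Answer: 5

Derivation:
Op 1: place WB@(3,3)
Op 2: remove (3,3)
Op 3: place BR@(3,4)
Op 4: place BK@(4,2)
Op 5: place BR@(3,1)
Op 6: remove (3,4)
Op 7: place WQ@(2,3)
Op 8: remove (3,1)
Per-piece attacks for B:
  BK@(4,2): attacks (4,3) (4,1) (3,2) (3,3) (3,1)
Union (5 distinct): (3,1) (3,2) (3,3) (4,1) (4,3)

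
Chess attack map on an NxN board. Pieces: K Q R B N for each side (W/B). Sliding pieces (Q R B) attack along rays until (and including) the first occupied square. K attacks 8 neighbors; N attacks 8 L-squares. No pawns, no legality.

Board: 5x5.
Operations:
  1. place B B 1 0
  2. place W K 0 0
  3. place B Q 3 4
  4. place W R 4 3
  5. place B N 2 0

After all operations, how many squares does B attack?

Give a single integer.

Op 1: place BB@(1,0)
Op 2: place WK@(0,0)
Op 3: place BQ@(3,4)
Op 4: place WR@(4,3)
Op 5: place BN@(2,0)
Per-piece attacks for B:
  BB@(1,0): attacks (2,1) (3,2) (4,3) (0,1) [ray(1,1) blocked at (4,3)]
  BN@(2,0): attacks (3,2) (4,1) (1,2) (0,1)
  BQ@(3,4): attacks (3,3) (3,2) (3,1) (3,0) (4,4) (2,4) (1,4) (0,4) (4,3) (2,3) (1,2) (0,1) [ray(1,-1) blocked at (4,3)]
Union (14 distinct): (0,1) (0,4) (1,2) (1,4) (2,1) (2,3) (2,4) (3,0) (3,1) (3,2) (3,3) (4,1) (4,3) (4,4)

Answer: 14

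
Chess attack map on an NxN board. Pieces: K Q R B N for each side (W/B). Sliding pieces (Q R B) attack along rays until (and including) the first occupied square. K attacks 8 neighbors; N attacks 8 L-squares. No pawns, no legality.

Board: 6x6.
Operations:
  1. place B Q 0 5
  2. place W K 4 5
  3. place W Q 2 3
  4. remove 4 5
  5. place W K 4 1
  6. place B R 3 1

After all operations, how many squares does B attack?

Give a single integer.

Answer: 19

Derivation:
Op 1: place BQ@(0,5)
Op 2: place WK@(4,5)
Op 3: place WQ@(2,3)
Op 4: remove (4,5)
Op 5: place WK@(4,1)
Op 6: place BR@(3,1)
Per-piece attacks for B:
  BQ@(0,5): attacks (0,4) (0,3) (0,2) (0,1) (0,0) (1,5) (2,5) (3,5) (4,5) (5,5) (1,4) (2,3) [ray(1,-1) blocked at (2,3)]
  BR@(3,1): attacks (3,2) (3,3) (3,4) (3,5) (3,0) (4,1) (2,1) (1,1) (0,1) [ray(1,0) blocked at (4,1)]
Union (19 distinct): (0,0) (0,1) (0,2) (0,3) (0,4) (1,1) (1,4) (1,5) (2,1) (2,3) (2,5) (3,0) (3,2) (3,3) (3,4) (3,5) (4,1) (4,5) (5,5)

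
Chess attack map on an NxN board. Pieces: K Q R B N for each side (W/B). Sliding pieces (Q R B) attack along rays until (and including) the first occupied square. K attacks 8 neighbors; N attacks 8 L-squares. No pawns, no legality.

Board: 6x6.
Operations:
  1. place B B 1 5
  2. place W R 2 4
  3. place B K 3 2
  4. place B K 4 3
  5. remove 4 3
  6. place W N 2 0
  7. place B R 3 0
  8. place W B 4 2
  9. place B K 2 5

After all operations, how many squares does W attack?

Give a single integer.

Answer: 19

Derivation:
Op 1: place BB@(1,5)
Op 2: place WR@(2,4)
Op 3: place BK@(3,2)
Op 4: place BK@(4,3)
Op 5: remove (4,3)
Op 6: place WN@(2,0)
Op 7: place BR@(3,0)
Op 8: place WB@(4,2)
Op 9: place BK@(2,5)
Per-piece attacks for W:
  WN@(2,0): attacks (3,2) (4,1) (1,2) (0,1)
  WR@(2,4): attacks (2,5) (2,3) (2,2) (2,1) (2,0) (3,4) (4,4) (5,4) (1,4) (0,4) [ray(0,1) blocked at (2,5); ray(0,-1) blocked at (2,0)]
  WB@(4,2): attacks (5,3) (5,1) (3,3) (2,4) (3,1) (2,0) [ray(-1,1) blocked at (2,4); ray(-1,-1) blocked at (2,0)]
Union (19 distinct): (0,1) (0,4) (1,2) (1,4) (2,0) (2,1) (2,2) (2,3) (2,4) (2,5) (3,1) (3,2) (3,3) (3,4) (4,1) (4,4) (5,1) (5,3) (5,4)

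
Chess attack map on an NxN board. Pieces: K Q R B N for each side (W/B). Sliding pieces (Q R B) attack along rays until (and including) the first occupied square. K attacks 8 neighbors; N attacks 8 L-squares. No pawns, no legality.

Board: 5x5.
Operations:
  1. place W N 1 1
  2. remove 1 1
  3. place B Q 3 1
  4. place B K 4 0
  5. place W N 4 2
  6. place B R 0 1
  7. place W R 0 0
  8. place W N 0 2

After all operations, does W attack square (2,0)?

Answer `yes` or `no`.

Answer: yes

Derivation:
Op 1: place WN@(1,1)
Op 2: remove (1,1)
Op 3: place BQ@(3,1)
Op 4: place BK@(4,0)
Op 5: place WN@(4,2)
Op 6: place BR@(0,1)
Op 7: place WR@(0,0)
Op 8: place WN@(0,2)
Per-piece attacks for W:
  WR@(0,0): attacks (0,1) (1,0) (2,0) (3,0) (4,0) [ray(0,1) blocked at (0,1); ray(1,0) blocked at (4,0)]
  WN@(0,2): attacks (1,4) (2,3) (1,0) (2,1)
  WN@(4,2): attacks (3,4) (2,3) (3,0) (2,1)
W attacks (2,0): yes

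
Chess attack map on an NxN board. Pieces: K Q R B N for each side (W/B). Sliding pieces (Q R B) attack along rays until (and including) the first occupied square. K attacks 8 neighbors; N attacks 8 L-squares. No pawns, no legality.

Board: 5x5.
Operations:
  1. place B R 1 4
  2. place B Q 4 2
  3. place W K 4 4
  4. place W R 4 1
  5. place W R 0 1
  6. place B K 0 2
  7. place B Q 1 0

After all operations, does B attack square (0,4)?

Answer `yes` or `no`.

Op 1: place BR@(1,4)
Op 2: place BQ@(4,2)
Op 3: place WK@(4,4)
Op 4: place WR@(4,1)
Op 5: place WR@(0,1)
Op 6: place BK@(0,2)
Op 7: place BQ@(1,0)
Per-piece attacks for B:
  BK@(0,2): attacks (0,3) (0,1) (1,2) (1,3) (1,1)
  BQ@(1,0): attacks (1,1) (1,2) (1,3) (1,4) (2,0) (3,0) (4,0) (0,0) (2,1) (3,2) (4,3) (0,1) [ray(0,1) blocked at (1,4); ray(-1,1) blocked at (0,1)]
  BR@(1,4): attacks (1,3) (1,2) (1,1) (1,0) (2,4) (3,4) (4,4) (0,4) [ray(0,-1) blocked at (1,0); ray(1,0) blocked at (4,4)]
  BQ@(4,2): attacks (4,3) (4,4) (4,1) (3,2) (2,2) (1,2) (0,2) (3,3) (2,4) (3,1) (2,0) [ray(0,1) blocked at (4,4); ray(0,-1) blocked at (4,1); ray(-1,0) blocked at (0,2)]
B attacks (0,4): yes

Answer: yes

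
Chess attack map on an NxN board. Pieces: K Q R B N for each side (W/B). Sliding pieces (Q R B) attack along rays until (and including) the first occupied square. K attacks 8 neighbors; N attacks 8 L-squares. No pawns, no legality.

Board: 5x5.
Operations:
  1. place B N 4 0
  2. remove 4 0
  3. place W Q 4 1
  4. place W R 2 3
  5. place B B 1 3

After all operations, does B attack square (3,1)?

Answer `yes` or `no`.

Answer: yes

Derivation:
Op 1: place BN@(4,0)
Op 2: remove (4,0)
Op 3: place WQ@(4,1)
Op 4: place WR@(2,3)
Op 5: place BB@(1,3)
Per-piece attacks for B:
  BB@(1,3): attacks (2,4) (2,2) (3,1) (4,0) (0,4) (0,2)
B attacks (3,1): yes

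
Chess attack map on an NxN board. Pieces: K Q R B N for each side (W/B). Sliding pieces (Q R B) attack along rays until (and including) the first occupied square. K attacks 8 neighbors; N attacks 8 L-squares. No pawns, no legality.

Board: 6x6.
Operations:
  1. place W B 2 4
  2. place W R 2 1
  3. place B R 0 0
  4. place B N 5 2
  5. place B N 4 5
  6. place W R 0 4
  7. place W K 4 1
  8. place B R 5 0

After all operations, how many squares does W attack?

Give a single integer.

Op 1: place WB@(2,4)
Op 2: place WR@(2,1)
Op 3: place BR@(0,0)
Op 4: place BN@(5,2)
Op 5: place BN@(4,5)
Op 6: place WR@(0,4)
Op 7: place WK@(4,1)
Op 8: place BR@(5,0)
Per-piece attacks for W:
  WR@(0,4): attacks (0,5) (0,3) (0,2) (0,1) (0,0) (1,4) (2,4) [ray(0,-1) blocked at (0,0); ray(1,0) blocked at (2,4)]
  WR@(2,1): attacks (2,2) (2,3) (2,4) (2,0) (3,1) (4,1) (1,1) (0,1) [ray(0,1) blocked at (2,4); ray(1,0) blocked at (4,1)]
  WB@(2,4): attacks (3,5) (3,3) (4,2) (5,1) (1,5) (1,3) (0,2)
  WK@(4,1): attacks (4,2) (4,0) (5,1) (3,1) (5,2) (5,0) (3,2) (3,0)
Union (24 distinct): (0,0) (0,1) (0,2) (0,3) (0,5) (1,1) (1,3) (1,4) (1,5) (2,0) (2,2) (2,3) (2,4) (3,0) (3,1) (3,2) (3,3) (3,5) (4,0) (4,1) (4,2) (5,0) (5,1) (5,2)

Answer: 24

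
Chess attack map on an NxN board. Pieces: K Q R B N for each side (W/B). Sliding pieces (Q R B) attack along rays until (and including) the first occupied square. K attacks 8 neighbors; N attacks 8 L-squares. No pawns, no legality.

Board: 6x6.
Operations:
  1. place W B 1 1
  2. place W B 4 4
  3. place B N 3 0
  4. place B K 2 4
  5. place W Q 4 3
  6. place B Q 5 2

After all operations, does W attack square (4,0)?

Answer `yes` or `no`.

Answer: yes

Derivation:
Op 1: place WB@(1,1)
Op 2: place WB@(4,4)
Op 3: place BN@(3,0)
Op 4: place BK@(2,4)
Op 5: place WQ@(4,3)
Op 6: place BQ@(5,2)
Per-piece attacks for W:
  WB@(1,1): attacks (2,2) (3,3) (4,4) (2,0) (0,2) (0,0) [ray(1,1) blocked at (4,4)]
  WQ@(4,3): attacks (4,4) (4,2) (4,1) (4,0) (5,3) (3,3) (2,3) (1,3) (0,3) (5,4) (5,2) (3,4) (2,5) (3,2) (2,1) (1,0) [ray(0,1) blocked at (4,4); ray(1,-1) blocked at (5,2)]
  WB@(4,4): attacks (5,5) (5,3) (3,5) (3,3) (2,2) (1,1) [ray(-1,-1) blocked at (1,1)]
W attacks (4,0): yes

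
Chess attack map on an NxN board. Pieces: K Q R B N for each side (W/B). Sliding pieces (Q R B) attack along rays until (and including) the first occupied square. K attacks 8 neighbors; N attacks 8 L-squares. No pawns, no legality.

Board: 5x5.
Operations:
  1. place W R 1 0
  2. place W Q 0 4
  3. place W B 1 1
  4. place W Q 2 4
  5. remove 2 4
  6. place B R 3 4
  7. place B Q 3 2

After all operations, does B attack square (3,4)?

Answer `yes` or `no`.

Answer: yes

Derivation:
Op 1: place WR@(1,0)
Op 2: place WQ@(0,4)
Op 3: place WB@(1,1)
Op 4: place WQ@(2,4)
Op 5: remove (2,4)
Op 6: place BR@(3,4)
Op 7: place BQ@(3,2)
Per-piece attacks for B:
  BQ@(3,2): attacks (3,3) (3,4) (3,1) (3,0) (4,2) (2,2) (1,2) (0,2) (4,3) (4,1) (2,3) (1,4) (2,1) (1,0) [ray(0,1) blocked at (3,4); ray(-1,-1) blocked at (1,0)]
  BR@(3,4): attacks (3,3) (3,2) (4,4) (2,4) (1,4) (0,4) [ray(0,-1) blocked at (3,2); ray(-1,0) blocked at (0,4)]
B attacks (3,4): yes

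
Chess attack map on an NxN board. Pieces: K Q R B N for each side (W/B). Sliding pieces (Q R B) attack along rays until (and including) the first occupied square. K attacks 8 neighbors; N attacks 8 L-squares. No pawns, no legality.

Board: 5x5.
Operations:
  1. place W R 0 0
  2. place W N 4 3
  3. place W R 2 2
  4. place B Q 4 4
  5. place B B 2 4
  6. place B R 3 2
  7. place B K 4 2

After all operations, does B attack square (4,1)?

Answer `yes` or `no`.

Answer: yes

Derivation:
Op 1: place WR@(0,0)
Op 2: place WN@(4,3)
Op 3: place WR@(2,2)
Op 4: place BQ@(4,4)
Op 5: place BB@(2,4)
Op 6: place BR@(3,2)
Op 7: place BK@(4,2)
Per-piece attacks for B:
  BB@(2,4): attacks (3,3) (4,2) (1,3) (0,2) [ray(1,-1) blocked at (4,2)]
  BR@(3,2): attacks (3,3) (3,4) (3,1) (3,0) (4,2) (2,2) [ray(1,0) blocked at (4,2); ray(-1,0) blocked at (2,2)]
  BK@(4,2): attacks (4,3) (4,1) (3,2) (3,3) (3,1)
  BQ@(4,4): attacks (4,3) (3,4) (2,4) (3,3) (2,2) [ray(0,-1) blocked at (4,3); ray(-1,0) blocked at (2,4); ray(-1,-1) blocked at (2,2)]
B attacks (4,1): yes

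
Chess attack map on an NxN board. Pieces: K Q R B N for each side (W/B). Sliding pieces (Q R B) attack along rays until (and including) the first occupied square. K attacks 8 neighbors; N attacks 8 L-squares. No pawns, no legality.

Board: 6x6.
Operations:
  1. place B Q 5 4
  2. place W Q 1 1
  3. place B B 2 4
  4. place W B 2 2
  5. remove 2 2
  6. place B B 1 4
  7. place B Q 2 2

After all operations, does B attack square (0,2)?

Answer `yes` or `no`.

Answer: yes

Derivation:
Op 1: place BQ@(5,4)
Op 2: place WQ@(1,1)
Op 3: place BB@(2,4)
Op 4: place WB@(2,2)
Op 5: remove (2,2)
Op 6: place BB@(1,4)
Op 7: place BQ@(2,2)
Per-piece attacks for B:
  BB@(1,4): attacks (2,5) (2,3) (3,2) (4,1) (5,0) (0,5) (0,3)
  BQ@(2,2): attacks (2,3) (2,4) (2,1) (2,0) (3,2) (4,2) (5,2) (1,2) (0,2) (3,3) (4,4) (5,5) (3,1) (4,0) (1,3) (0,4) (1,1) [ray(0,1) blocked at (2,4); ray(-1,-1) blocked at (1,1)]
  BB@(2,4): attacks (3,5) (3,3) (4,2) (5,1) (1,5) (1,3) (0,2)
  BQ@(5,4): attacks (5,5) (5,3) (5,2) (5,1) (5,0) (4,4) (3,4) (2,4) (4,5) (4,3) (3,2) (2,1) (1,0) [ray(-1,0) blocked at (2,4)]
B attacks (0,2): yes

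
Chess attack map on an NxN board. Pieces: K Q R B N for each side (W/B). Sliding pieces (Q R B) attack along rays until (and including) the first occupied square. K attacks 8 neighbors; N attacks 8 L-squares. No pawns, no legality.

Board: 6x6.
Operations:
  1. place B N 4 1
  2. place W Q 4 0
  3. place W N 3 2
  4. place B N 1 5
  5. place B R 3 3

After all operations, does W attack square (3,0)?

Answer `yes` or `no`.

Answer: yes

Derivation:
Op 1: place BN@(4,1)
Op 2: place WQ@(4,0)
Op 3: place WN@(3,2)
Op 4: place BN@(1,5)
Op 5: place BR@(3,3)
Per-piece attacks for W:
  WN@(3,2): attacks (4,4) (5,3) (2,4) (1,3) (4,0) (5,1) (2,0) (1,1)
  WQ@(4,0): attacks (4,1) (5,0) (3,0) (2,0) (1,0) (0,0) (5,1) (3,1) (2,2) (1,3) (0,4) [ray(0,1) blocked at (4,1)]
W attacks (3,0): yes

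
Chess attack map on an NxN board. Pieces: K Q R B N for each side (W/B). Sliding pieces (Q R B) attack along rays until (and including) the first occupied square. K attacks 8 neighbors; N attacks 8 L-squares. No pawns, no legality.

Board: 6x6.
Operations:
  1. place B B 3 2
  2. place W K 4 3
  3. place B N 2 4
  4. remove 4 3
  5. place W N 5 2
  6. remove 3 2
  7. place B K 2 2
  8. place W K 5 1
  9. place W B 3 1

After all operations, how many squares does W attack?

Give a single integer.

Answer: 11

Derivation:
Op 1: place BB@(3,2)
Op 2: place WK@(4,3)
Op 3: place BN@(2,4)
Op 4: remove (4,3)
Op 5: place WN@(5,2)
Op 6: remove (3,2)
Op 7: place BK@(2,2)
Op 8: place WK@(5,1)
Op 9: place WB@(3,1)
Per-piece attacks for W:
  WB@(3,1): attacks (4,2) (5,3) (4,0) (2,2) (2,0) [ray(-1,1) blocked at (2,2)]
  WK@(5,1): attacks (5,2) (5,0) (4,1) (4,2) (4,0)
  WN@(5,2): attacks (4,4) (3,3) (4,0) (3,1)
Union (11 distinct): (2,0) (2,2) (3,1) (3,3) (4,0) (4,1) (4,2) (4,4) (5,0) (5,2) (5,3)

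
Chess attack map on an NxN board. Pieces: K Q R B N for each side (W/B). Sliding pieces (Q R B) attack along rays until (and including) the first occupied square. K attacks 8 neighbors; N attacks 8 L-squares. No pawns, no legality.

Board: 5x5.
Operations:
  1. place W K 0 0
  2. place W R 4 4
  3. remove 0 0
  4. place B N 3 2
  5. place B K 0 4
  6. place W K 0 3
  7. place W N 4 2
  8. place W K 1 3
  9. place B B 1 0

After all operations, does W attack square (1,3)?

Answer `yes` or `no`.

Op 1: place WK@(0,0)
Op 2: place WR@(4,4)
Op 3: remove (0,0)
Op 4: place BN@(3,2)
Op 5: place BK@(0,4)
Op 6: place WK@(0,3)
Op 7: place WN@(4,2)
Op 8: place WK@(1,3)
Op 9: place BB@(1,0)
Per-piece attacks for W:
  WK@(0,3): attacks (0,4) (0,2) (1,3) (1,4) (1,2)
  WK@(1,3): attacks (1,4) (1,2) (2,3) (0,3) (2,4) (2,2) (0,4) (0,2)
  WN@(4,2): attacks (3,4) (2,3) (3,0) (2,1)
  WR@(4,4): attacks (4,3) (4,2) (3,4) (2,4) (1,4) (0,4) [ray(0,-1) blocked at (4,2); ray(-1,0) blocked at (0,4)]
W attacks (1,3): yes

Answer: yes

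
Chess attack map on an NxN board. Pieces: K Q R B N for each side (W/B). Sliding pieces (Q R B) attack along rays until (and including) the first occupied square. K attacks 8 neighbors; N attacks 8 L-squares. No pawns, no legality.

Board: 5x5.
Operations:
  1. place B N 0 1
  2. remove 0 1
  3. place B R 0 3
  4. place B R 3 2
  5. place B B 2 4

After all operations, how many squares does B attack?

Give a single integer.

Op 1: place BN@(0,1)
Op 2: remove (0,1)
Op 3: place BR@(0,3)
Op 4: place BR@(3,2)
Op 5: place BB@(2,4)
Per-piece attacks for B:
  BR@(0,3): attacks (0,4) (0,2) (0,1) (0,0) (1,3) (2,3) (3,3) (4,3)
  BB@(2,4): attacks (3,3) (4,2) (1,3) (0,2)
  BR@(3,2): attacks (3,3) (3,4) (3,1) (3,0) (4,2) (2,2) (1,2) (0,2)
Union (14 distinct): (0,0) (0,1) (0,2) (0,4) (1,2) (1,3) (2,2) (2,3) (3,0) (3,1) (3,3) (3,4) (4,2) (4,3)

Answer: 14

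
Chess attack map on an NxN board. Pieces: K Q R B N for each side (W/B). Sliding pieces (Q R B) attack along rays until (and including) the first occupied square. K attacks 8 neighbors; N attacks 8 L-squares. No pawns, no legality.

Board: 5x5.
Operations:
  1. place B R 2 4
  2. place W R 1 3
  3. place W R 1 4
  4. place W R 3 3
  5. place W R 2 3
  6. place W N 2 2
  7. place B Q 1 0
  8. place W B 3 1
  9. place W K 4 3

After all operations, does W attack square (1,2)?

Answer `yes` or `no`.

Answer: yes

Derivation:
Op 1: place BR@(2,4)
Op 2: place WR@(1,3)
Op 3: place WR@(1,4)
Op 4: place WR@(3,3)
Op 5: place WR@(2,3)
Op 6: place WN@(2,2)
Op 7: place BQ@(1,0)
Op 8: place WB@(3,1)
Op 9: place WK@(4,3)
Per-piece attacks for W:
  WR@(1,3): attacks (1,4) (1,2) (1,1) (1,0) (2,3) (0,3) [ray(0,1) blocked at (1,4); ray(0,-1) blocked at (1,0); ray(1,0) blocked at (2,3)]
  WR@(1,4): attacks (1,3) (2,4) (0,4) [ray(0,-1) blocked at (1,3); ray(1,0) blocked at (2,4)]
  WN@(2,2): attacks (3,4) (4,3) (1,4) (0,3) (3,0) (4,1) (1,0) (0,1)
  WR@(2,3): attacks (2,4) (2,2) (3,3) (1,3) [ray(0,1) blocked at (2,4); ray(0,-1) blocked at (2,2); ray(1,0) blocked at (3,3); ray(-1,0) blocked at (1,3)]
  WB@(3,1): attacks (4,2) (4,0) (2,2) (2,0) [ray(-1,1) blocked at (2,2)]
  WR@(3,3): attacks (3,4) (3,2) (3,1) (4,3) (2,3) [ray(0,-1) blocked at (3,1); ray(1,0) blocked at (4,3); ray(-1,0) blocked at (2,3)]
  WK@(4,3): attacks (4,4) (4,2) (3,3) (3,4) (3,2)
W attacks (1,2): yes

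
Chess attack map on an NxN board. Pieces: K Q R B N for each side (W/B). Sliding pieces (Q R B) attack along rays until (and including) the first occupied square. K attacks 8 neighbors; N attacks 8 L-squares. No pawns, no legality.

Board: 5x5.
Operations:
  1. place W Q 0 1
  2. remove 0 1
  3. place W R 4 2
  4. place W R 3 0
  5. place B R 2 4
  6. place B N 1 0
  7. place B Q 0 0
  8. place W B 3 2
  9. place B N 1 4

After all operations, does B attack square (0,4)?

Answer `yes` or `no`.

Answer: yes

Derivation:
Op 1: place WQ@(0,1)
Op 2: remove (0,1)
Op 3: place WR@(4,2)
Op 4: place WR@(3,0)
Op 5: place BR@(2,4)
Op 6: place BN@(1,0)
Op 7: place BQ@(0,0)
Op 8: place WB@(3,2)
Op 9: place BN@(1,4)
Per-piece attacks for B:
  BQ@(0,0): attacks (0,1) (0,2) (0,3) (0,4) (1,0) (1,1) (2,2) (3,3) (4,4) [ray(1,0) blocked at (1,0)]
  BN@(1,0): attacks (2,2) (3,1) (0,2)
  BN@(1,4): attacks (2,2) (3,3) (0,2)
  BR@(2,4): attacks (2,3) (2,2) (2,1) (2,0) (3,4) (4,4) (1,4) [ray(-1,0) blocked at (1,4)]
B attacks (0,4): yes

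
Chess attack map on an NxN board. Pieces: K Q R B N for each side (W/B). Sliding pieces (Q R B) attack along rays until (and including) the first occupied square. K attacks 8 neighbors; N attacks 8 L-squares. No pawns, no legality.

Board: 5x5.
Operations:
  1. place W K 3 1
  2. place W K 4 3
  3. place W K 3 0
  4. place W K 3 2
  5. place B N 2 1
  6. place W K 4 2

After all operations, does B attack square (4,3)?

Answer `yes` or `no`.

Op 1: place WK@(3,1)
Op 2: place WK@(4,3)
Op 3: place WK@(3,0)
Op 4: place WK@(3,2)
Op 5: place BN@(2,1)
Op 6: place WK@(4,2)
Per-piece attacks for B:
  BN@(2,1): attacks (3,3) (4,2) (1,3) (0,2) (4,0) (0,0)
B attacks (4,3): no

Answer: no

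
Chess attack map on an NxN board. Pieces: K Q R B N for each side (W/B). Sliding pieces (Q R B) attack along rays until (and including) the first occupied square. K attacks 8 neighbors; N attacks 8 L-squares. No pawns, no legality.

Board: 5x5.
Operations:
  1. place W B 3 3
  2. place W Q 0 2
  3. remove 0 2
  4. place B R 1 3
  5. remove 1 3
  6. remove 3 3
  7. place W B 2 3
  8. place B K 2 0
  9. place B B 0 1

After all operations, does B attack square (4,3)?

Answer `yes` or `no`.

Op 1: place WB@(3,3)
Op 2: place WQ@(0,2)
Op 3: remove (0,2)
Op 4: place BR@(1,3)
Op 5: remove (1,3)
Op 6: remove (3,3)
Op 7: place WB@(2,3)
Op 8: place BK@(2,0)
Op 9: place BB@(0,1)
Per-piece attacks for B:
  BB@(0,1): attacks (1,2) (2,3) (1,0) [ray(1,1) blocked at (2,3)]
  BK@(2,0): attacks (2,1) (3,0) (1,0) (3,1) (1,1)
B attacks (4,3): no

Answer: no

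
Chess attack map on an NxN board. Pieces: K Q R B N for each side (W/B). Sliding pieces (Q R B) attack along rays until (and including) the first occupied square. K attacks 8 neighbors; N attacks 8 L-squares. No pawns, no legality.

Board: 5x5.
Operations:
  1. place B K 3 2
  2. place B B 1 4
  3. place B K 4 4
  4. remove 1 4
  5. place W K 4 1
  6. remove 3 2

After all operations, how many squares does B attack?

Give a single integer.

Op 1: place BK@(3,2)
Op 2: place BB@(1,4)
Op 3: place BK@(4,4)
Op 4: remove (1,4)
Op 5: place WK@(4,1)
Op 6: remove (3,2)
Per-piece attacks for B:
  BK@(4,4): attacks (4,3) (3,4) (3,3)
Union (3 distinct): (3,3) (3,4) (4,3)

Answer: 3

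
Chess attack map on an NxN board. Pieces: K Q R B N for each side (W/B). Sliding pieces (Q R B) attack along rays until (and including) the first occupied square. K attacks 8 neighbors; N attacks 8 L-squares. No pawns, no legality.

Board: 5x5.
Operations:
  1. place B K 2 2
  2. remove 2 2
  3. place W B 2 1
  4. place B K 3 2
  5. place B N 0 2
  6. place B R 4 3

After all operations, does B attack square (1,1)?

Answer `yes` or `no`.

Op 1: place BK@(2,2)
Op 2: remove (2,2)
Op 3: place WB@(2,1)
Op 4: place BK@(3,2)
Op 5: place BN@(0,2)
Op 6: place BR@(4,3)
Per-piece attacks for B:
  BN@(0,2): attacks (1,4) (2,3) (1,0) (2,1)
  BK@(3,2): attacks (3,3) (3,1) (4,2) (2,2) (4,3) (4,1) (2,3) (2,1)
  BR@(4,3): attacks (4,4) (4,2) (4,1) (4,0) (3,3) (2,3) (1,3) (0,3)
B attacks (1,1): no

Answer: no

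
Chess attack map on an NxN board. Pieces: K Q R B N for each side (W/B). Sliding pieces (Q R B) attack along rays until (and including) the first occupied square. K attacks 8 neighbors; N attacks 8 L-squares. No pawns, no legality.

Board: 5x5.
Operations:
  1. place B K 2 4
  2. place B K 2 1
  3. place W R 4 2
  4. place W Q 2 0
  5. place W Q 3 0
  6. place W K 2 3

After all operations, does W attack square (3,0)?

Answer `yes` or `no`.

Answer: yes

Derivation:
Op 1: place BK@(2,4)
Op 2: place BK@(2,1)
Op 3: place WR@(4,2)
Op 4: place WQ@(2,0)
Op 5: place WQ@(3,0)
Op 6: place WK@(2,3)
Per-piece attacks for W:
  WQ@(2,0): attacks (2,1) (3,0) (1,0) (0,0) (3,1) (4,2) (1,1) (0,2) [ray(0,1) blocked at (2,1); ray(1,0) blocked at (3,0); ray(1,1) blocked at (4,2)]
  WK@(2,3): attacks (2,4) (2,2) (3,3) (1,3) (3,4) (3,2) (1,4) (1,2)
  WQ@(3,0): attacks (3,1) (3,2) (3,3) (3,4) (4,0) (2,0) (4,1) (2,1) [ray(-1,0) blocked at (2,0); ray(-1,1) blocked at (2,1)]
  WR@(4,2): attacks (4,3) (4,4) (4,1) (4,0) (3,2) (2,2) (1,2) (0,2)
W attacks (3,0): yes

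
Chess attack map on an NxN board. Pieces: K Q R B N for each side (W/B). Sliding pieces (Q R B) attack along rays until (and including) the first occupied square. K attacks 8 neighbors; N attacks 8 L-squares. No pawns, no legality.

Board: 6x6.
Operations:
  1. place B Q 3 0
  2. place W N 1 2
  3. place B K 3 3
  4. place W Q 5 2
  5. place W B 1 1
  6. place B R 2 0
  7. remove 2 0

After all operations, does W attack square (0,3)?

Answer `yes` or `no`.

Answer: no

Derivation:
Op 1: place BQ@(3,0)
Op 2: place WN@(1,2)
Op 3: place BK@(3,3)
Op 4: place WQ@(5,2)
Op 5: place WB@(1,1)
Op 6: place BR@(2,0)
Op 7: remove (2,0)
Per-piece attacks for W:
  WB@(1,1): attacks (2,2) (3,3) (2,0) (0,2) (0,0) [ray(1,1) blocked at (3,3)]
  WN@(1,2): attacks (2,4) (3,3) (0,4) (2,0) (3,1) (0,0)
  WQ@(5,2): attacks (5,3) (5,4) (5,5) (5,1) (5,0) (4,2) (3,2) (2,2) (1,2) (4,3) (3,4) (2,5) (4,1) (3,0) [ray(-1,0) blocked at (1,2); ray(-1,-1) blocked at (3,0)]
W attacks (0,3): no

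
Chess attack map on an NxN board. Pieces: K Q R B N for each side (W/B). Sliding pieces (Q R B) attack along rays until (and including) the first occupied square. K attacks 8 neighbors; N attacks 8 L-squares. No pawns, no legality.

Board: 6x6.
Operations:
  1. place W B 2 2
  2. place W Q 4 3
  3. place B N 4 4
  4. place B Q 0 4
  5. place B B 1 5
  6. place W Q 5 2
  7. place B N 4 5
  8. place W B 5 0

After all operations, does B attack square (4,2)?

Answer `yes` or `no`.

Answer: yes

Derivation:
Op 1: place WB@(2,2)
Op 2: place WQ@(4,3)
Op 3: place BN@(4,4)
Op 4: place BQ@(0,4)
Op 5: place BB@(1,5)
Op 6: place WQ@(5,2)
Op 7: place BN@(4,5)
Op 8: place WB@(5,0)
Per-piece attacks for B:
  BQ@(0,4): attacks (0,5) (0,3) (0,2) (0,1) (0,0) (1,4) (2,4) (3,4) (4,4) (1,5) (1,3) (2,2) [ray(1,0) blocked at (4,4); ray(1,1) blocked at (1,5); ray(1,-1) blocked at (2,2)]
  BB@(1,5): attacks (2,4) (3,3) (4,2) (5,1) (0,4) [ray(-1,-1) blocked at (0,4)]
  BN@(4,4): attacks (2,5) (5,2) (3,2) (2,3)
  BN@(4,5): attacks (5,3) (3,3) (2,4)
B attacks (4,2): yes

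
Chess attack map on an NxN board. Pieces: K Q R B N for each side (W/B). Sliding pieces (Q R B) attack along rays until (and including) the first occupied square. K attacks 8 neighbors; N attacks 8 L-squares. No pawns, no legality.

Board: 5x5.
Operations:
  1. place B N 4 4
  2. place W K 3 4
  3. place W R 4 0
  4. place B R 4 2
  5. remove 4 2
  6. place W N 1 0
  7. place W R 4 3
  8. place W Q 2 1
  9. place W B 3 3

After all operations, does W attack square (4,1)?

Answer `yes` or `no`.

Op 1: place BN@(4,4)
Op 2: place WK@(3,4)
Op 3: place WR@(4,0)
Op 4: place BR@(4,2)
Op 5: remove (4,2)
Op 6: place WN@(1,0)
Op 7: place WR@(4,3)
Op 8: place WQ@(2,1)
Op 9: place WB@(3,3)
Per-piece attacks for W:
  WN@(1,0): attacks (2,2) (3,1) (0,2)
  WQ@(2,1): attacks (2,2) (2,3) (2,4) (2,0) (3,1) (4,1) (1,1) (0,1) (3,2) (4,3) (3,0) (1,2) (0,3) (1,0) [ray(1,1) blocked at (4,3); ray(-1,-1) blocked at (1,0)]
  WB@(3,3): attacks (4,4) (4,2) (2,4) (2,2) (1,1) (0,0) [ray(1,1) blocked at (4,4)]
  WK@(3,4): attacks (3,3) (4,4) (2,4) (4,3) (2,3)
  WR@(4,0): attacks (4,1) (4,2) (4,3) (3,0) (2,0) (1,0) [ray(0,1) blocked at (4,3); ray(-1,0) blocked at (1,0)]
  WR@(4,3): attacks (4,4) (4,2) (4,1) (4,0) (3,3) [ray(0,1) blocked at (4,4); ray(0,-1) blocked at (4,0); ray(-1,0) blocked at (3,3)]
W attacks (4,1): yes

Answer: yes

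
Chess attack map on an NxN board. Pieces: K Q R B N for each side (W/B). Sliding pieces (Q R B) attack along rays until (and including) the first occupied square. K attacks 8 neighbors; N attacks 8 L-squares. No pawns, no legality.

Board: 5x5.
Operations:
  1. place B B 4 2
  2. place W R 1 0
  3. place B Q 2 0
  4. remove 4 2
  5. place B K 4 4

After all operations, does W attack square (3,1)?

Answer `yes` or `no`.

Answer: no

Derivation:
Op 1: place BB@(4,2)
Op 2: place WR@(1,0)
Op 3: place BQ@(2,0)
Op 4: remove (4,2)
Op 5: place BK@(4,4)
Per-piece attacks for W:
  WR@(1,0): attacks (1,1) (1,2) (1,3) (1,4) (2,0) (0,0) [ray(1,0) blocked at (2,0)]
W attacks (3,1): no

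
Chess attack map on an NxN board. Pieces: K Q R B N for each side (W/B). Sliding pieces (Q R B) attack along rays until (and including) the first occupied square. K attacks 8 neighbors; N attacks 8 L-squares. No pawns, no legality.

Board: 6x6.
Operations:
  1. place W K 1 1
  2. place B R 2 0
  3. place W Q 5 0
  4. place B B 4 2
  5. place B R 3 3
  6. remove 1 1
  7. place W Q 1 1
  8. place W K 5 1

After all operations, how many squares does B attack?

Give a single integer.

Answer: 21

Derivation:
Op 1: place WK@(1,1)
Op 2: place BR@(2,0)
Op 3: place WQ@(5,0)
Op 4: place BB@(4,2)
Op 5: place BR@(3,3)
Op 6: remove (1,1)
Op 7: place WQ@(1,1)
Op 8: place WK@(5,1)
Per-piece attacks for B:
  BR@(2,0): attacks (2,1) (2,2) (2,3) (2,4) (2,5) (3,0) (4,0) (5,0) (1,0) (0,0) [ray(1,0) blocked at (5,0)]
  BR@(3,3): attacks (3,4) (3,5) (3,2) (3,1) (3,0) (4,3) (5,3) (2,3) (1,3) (0,3)
  BB@(4,2): attacks (5,3) (5,1) (3,3) (3,1) (2,0) [ray(1,-1) blocked at (5,1); ray(-1,1) blocked at (3,3); ray(-1,-1) blocked at (2,0)]
Union (21 distinct): (0,0) (0,3) (1,0) (1,3) (2,0) (2,1) (2,2) (2,3) (2,4) (2,5) (3,0) (3,1) (3,2) (3,3) (3,4) (3,5) (4,0) (4,3) (5,0) (5,1) (5,3)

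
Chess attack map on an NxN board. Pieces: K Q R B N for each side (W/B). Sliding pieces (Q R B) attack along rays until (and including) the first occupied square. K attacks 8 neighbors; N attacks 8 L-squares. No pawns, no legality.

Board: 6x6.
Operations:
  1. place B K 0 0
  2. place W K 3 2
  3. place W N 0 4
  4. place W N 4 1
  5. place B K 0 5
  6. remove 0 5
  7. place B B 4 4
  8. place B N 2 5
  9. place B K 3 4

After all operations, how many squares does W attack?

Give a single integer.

Answer: 12

Derivation:
Op 1: place BK@(0,0)
Op 2: place WK@(3,2)
Op 3: place WN@(0,4)
Op 4: place WN@(4,1)
Op 5: place BK@(0,5)
Op 6: remove (0,5)
Op 7: place BB@(4,4)
Op 8: place BN@(2,5)
Op 9: place BK@(3,4)
Per-piece attacks for W:
  WN@(0,4): attacks (2,5) (1,2) (2,3)
  WK@(3,2): attacks (3,3) (3,1) (4,2) (2,2) (4,3) (4,1) (2,3) (2,1)
  WN@(4,1): attacks (5,3) (3,3) (2,2) (2,0)
Union (12 distinct): (1,2) (2,0) (2,1) (2,2) (2,3) (2,5) (3,1) (3,3) (4,1) (4,2) (4,3) (5,3)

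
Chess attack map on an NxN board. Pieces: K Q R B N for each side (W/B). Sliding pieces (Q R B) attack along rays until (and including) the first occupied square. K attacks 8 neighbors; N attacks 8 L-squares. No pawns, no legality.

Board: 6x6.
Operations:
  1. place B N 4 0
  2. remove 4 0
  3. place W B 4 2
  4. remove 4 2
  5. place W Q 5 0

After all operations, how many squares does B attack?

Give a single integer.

Op 1: place BN@(4,0)
Op 2: remove (4,0)
Op 3: place WB@(4,2)
Op 4: remove (4,2)
Op 5: place WQ@(5,0)
Per-piece attacks for B:
Union (0 distinct): (none)

Answer: 0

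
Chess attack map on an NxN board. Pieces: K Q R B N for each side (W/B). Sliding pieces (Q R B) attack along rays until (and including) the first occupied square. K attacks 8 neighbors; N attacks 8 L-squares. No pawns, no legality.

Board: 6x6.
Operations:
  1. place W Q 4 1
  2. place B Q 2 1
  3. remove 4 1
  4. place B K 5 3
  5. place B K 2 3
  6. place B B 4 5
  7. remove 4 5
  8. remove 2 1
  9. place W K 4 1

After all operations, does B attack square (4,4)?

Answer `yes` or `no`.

Answer: yes

Derivation:
Op 1: place WQ@(4,1)
Op 2: place BQ@(2,1)
Op 3: remove (4,1)
Op 4: place BK@(5,3)
Op 5: place BK@(2,3)
Op 6: place BB@(4,5)
Op 7: remove (4,5)
Op 8: remove (2,1)
Op 9: place WK@(4,1)
Per-piece attacks for B:
  BK@(2,3): attacks (2,4) (2,2) (3,3) (1,3) (3,4) (3,2) (1,4) (1,2)
  BK@(5,3): attacks (5,4) (5,2) (4,3) (4,4) (4,2)
B attacks (4,4): yes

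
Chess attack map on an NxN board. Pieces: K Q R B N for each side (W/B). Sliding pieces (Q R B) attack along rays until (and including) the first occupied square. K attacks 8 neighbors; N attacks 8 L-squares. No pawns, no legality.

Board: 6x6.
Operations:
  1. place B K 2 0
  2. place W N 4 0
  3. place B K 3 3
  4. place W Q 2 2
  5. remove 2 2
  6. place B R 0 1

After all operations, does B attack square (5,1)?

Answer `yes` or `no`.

Answer: yes

Derivation:
Op 1: place BK@(2,0)
Op 2: place WN@(4,0)
Op 3: place BK@(3,3)
Op 4: place WQ@(2,2)
Op 5: remove (2,2)
Op 6: place BR@(0,1)
Per-piece attacks for B:
  BR@(0,1): attacks (0,2) (0,3) (0,4) (0,5) (0,0) (1,1) (2,1) (3,1) (4,1) (5,1)
  BK@(2,0): attacks (2,1) (3,0) (1,0) (3,1) (1,1)
  BK@(3,3): attacks (3,4) (3,2) (4,3) (2,3) (4,4) (4,2) (2,4) (2,2)
B attacks (5,1): yes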